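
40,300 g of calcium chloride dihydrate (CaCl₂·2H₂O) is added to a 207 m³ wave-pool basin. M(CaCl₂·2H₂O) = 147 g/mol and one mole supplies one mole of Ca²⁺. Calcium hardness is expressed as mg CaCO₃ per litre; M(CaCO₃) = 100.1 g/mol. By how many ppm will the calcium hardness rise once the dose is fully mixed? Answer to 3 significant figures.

Volume: 207 m³ = 207,000 L.
Moles of Ca²⁺: 40,300 g ÷ 147 g/mol = 274.1 mol.
As CaCO₃: 274.1 mol × 100.1 g/mol = 27,440 g.
Rise: 27,440 g / 207,000 L × 1000 = 132.6 mg/L.

133 ppm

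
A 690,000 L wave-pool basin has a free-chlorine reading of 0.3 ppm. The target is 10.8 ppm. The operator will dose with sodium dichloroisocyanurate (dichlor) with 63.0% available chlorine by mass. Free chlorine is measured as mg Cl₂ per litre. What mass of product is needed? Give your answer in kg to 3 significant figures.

11.5 kg

Chlorine deficit: 10.8 − 0.3 = 10.5 ppm = 10.5 mg/L as Cl₂.
Cl₂ equivalent needed: 10.5 mg/L × 690,000 L = 7,245,000 mg = 7245 g.
Product at 63.0% available chlorine: 7245 / 0.63 = 11,500 g.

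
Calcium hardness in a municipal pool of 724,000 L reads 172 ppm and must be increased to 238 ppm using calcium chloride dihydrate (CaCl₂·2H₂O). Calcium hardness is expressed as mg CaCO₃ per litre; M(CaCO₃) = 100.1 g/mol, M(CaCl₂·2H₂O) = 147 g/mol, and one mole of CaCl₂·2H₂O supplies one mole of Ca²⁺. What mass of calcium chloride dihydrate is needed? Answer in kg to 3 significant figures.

70.2 kg

Hardness to add: (238 − 172) = 66 mg/L as CaCO₃ × 724,000 L = 47,780 g as CaCO₃.
Moles of Ca²⁺ (1 mol Ca²⁺ ≡ 1 mol CaCO₃): 47,780 / 100.1 g/mol = 477.4 mol.
Mass of CaCl₂·2H₂O: 477.4 × 147 = 70,170 g.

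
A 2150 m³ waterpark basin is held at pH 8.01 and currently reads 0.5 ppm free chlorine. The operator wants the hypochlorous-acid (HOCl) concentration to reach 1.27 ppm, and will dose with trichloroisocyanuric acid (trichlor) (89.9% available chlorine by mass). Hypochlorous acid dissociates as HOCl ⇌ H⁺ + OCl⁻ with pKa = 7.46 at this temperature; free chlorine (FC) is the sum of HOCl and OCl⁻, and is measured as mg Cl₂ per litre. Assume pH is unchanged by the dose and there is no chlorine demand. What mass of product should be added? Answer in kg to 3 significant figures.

12.6 kg

Volume: 2150 m³ = 2,150,000 L.
[OCl⁻]/[HOCl] = 10^(pH − pKa) = 10^(8.01 − 7.46) = 3.548; fraction as HOCl = 1/(1 + 3.548) = 0.2199.
Free chlorine required for 1.27 ppm HOCl: 1.27 / 0.2199 = 5.776 ppm.
FC to add: 5.776 − 0.5 = 5.276 mg/L as Cl₂.
Cl₂ equivalent: 5.276 mg/L × 2,150,000 L = 11,340 g.
Product at 89.9% available Cl: 11,340 / 0.899 = 12,620 g.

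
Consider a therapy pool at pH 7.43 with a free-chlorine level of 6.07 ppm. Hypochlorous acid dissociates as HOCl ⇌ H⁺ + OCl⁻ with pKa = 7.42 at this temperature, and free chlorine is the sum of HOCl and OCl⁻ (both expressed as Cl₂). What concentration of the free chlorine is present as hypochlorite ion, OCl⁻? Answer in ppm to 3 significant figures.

[OCl⁻]/[HOCl] = 10^(pH − pKa) = 10^(7.43 − 7.42) = 10^0.01 = 1.023.
Fraction as HOCl = 1 / (1 + 1.023) = 0.4942.
OCl⁻ = (1 − 0.4942) × 6.07 ppm = 3.07 ppm.

3.07 ppm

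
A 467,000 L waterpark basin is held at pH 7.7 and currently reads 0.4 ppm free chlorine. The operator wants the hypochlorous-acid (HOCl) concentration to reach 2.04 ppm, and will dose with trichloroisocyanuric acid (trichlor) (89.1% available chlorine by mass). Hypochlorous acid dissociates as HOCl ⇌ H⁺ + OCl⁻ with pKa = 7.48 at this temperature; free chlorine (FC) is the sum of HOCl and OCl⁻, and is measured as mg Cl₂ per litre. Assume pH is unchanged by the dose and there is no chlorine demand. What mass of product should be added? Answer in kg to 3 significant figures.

2.63 kg

[OCl⁻]/[HOCl] = 10^(pH − pKa) = 10^(7.7 − 7.48) = 1.66; fraction as HOCl = 1/(1 + 1.66) = 0.376.
Free chlorine required for 2.04 ppm HOCl: 2.04 / 0.376 = 5.426 ppm.
FC to add: 5.426 − 0.4 = 5.026 mg/L as Cl₂.
Cl₂ equivalent: 5.026 mg/L × 467,000 L = 2347 g.
Product at 89.1% available Cl: 2347 / 0.891 = 2634 g.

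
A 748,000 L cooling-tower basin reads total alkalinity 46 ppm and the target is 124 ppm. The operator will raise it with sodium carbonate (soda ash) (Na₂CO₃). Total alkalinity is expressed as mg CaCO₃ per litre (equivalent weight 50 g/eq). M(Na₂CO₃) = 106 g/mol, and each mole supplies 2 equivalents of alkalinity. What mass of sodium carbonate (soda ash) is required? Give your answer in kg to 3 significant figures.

Alkalinity to add: (124 − 46) = 78 mg/L as CaCO₃ × 748,000 L = 58,340 g as CaCO₃.
Equivalents: 58,340 g ÷ 50 g/eq = 1167 eq.
Each mole of Na₂CO₃ supplies 2 eq, so 1167 / 2 = 583.4 mol.
Mass: 583.4 mol × 106 g/mol = 61,840 g.

61.8 kg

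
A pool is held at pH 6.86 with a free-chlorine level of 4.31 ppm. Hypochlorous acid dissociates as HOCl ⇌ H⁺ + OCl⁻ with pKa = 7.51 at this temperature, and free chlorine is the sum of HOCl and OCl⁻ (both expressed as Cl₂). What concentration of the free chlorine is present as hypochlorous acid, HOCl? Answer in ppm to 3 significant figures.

[OCl⁻]/[HOCl] = 10^(pH − pKa) = 10^(6.86 − 7.51) = 10^-0.65 = 0.2239.
Fraction as HOCl = 1 / (1 + 0.2239) = 0.8171.
HOCl = 0.8171 × 4.31 ppm = 3.522 ppm.

3.52 ppm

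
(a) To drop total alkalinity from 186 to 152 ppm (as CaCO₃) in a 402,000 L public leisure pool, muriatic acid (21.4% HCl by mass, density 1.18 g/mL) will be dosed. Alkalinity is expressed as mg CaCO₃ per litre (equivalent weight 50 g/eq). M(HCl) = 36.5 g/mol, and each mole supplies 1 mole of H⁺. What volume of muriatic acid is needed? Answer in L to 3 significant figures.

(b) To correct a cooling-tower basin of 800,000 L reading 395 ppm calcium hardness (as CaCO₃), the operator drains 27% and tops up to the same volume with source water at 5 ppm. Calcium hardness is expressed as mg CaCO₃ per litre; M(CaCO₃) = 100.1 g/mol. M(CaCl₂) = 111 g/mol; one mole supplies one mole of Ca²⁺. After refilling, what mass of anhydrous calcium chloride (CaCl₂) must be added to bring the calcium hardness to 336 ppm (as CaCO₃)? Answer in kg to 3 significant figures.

(a) Alkalinity to neutralize: (186 − 152) = 34 mg/L as CaCO₃ × 402,000 L = 13,670 g as CaCO₃.
(a) Equivalents of H⁺ required: 13,670 ÷ 50 g/eq = 273.4 eq = 273.4 mol HCl.
(a) Mass of HCl: 273.4 × 36.5 = 9978 g.
(a) Mass of 21.4% solution: 9978 / 0.214 = 46,620 g.
(a) Volume: 46,620 g ÷ 1.18 g/mL = 39,510 mL.

(b) After draining 27% and refilling: 395 × 0.73 + 5 × 0.27 = 289.7 ppm.
(b) Deficit to target: 336 − 289.7 = 46.3 mg/L.
(b) As CaCO₃: 46.3 mg/L × 800,000 L = 37,040 g; ÷ 100.1 = 370 mol Ca²⁺.
(b) Mass: 370 × 111 = 41,070 g.

(a) 39.5 L; (b) 41.1 kg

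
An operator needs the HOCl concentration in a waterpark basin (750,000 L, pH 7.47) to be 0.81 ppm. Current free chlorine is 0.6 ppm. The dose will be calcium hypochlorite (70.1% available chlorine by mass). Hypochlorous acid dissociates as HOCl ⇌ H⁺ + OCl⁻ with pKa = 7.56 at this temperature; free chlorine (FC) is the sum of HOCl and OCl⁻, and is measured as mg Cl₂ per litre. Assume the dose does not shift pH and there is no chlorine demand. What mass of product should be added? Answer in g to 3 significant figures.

[OCl⁻]/[HOCl] = 10^(pH − pKa) = 10^(7.47 − 7.56) = 0.8128; fraction as HOCl = 1/(1 + 0.8128) = 0.5516.
Free chlorine required for 0.81 ppm HOCl: 0.81 / 0.5516 = 1.468 ppm.
FC to add: 1.468 − 0.6 = 0.8684 mg/L as Cl₂.
Cl₂ equivalent: 0.8684 mg/L × 750,000 L = 651.3 g.
Product at 70.1% available Cl: 651.3 / 0.701 = 929.1 g.

929 g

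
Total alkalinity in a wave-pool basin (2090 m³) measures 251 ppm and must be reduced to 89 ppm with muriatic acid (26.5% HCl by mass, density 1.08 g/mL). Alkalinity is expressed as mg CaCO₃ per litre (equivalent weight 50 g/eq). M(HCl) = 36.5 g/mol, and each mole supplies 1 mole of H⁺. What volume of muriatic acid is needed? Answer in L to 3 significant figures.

Volume: 2090 m³ = 2,090,000 L.
Alkalinity to neutralize: (251 − 89) = 162 mg/L as CaCO₃ × 2,090,000 L = 338,600 g as CaCO₃.
Equivalents of H⁺ required: 338,600 ÷ 50 g/eq = 6772 eq = 6772 mol HCl.
Mass of HCl: 6772 × 36.5 = 247,200 g.
Mass of 26.5% solution: 247,200 / 0.265 = 932,700 g.
Volume: 932,700 g ÷ 1.08 g/mL = 863,600 mL.

864 L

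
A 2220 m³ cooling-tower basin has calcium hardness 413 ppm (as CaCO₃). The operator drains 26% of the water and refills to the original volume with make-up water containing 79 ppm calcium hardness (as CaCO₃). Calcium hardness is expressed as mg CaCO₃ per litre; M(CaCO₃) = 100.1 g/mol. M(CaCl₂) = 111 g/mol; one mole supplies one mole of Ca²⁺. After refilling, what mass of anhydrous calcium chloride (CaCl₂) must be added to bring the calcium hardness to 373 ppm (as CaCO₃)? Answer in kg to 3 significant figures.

115 kg

Volume: 2220 m³ = 2,220,000 L.
After draining 26% and refilling: 413 × 0.74 + 79 × 0.26 = 326.16 ppm.
Deficit to target: 373 − 326.16 = 46.84 mg/L.
As CaCO₃: 46.84 mg/L × 2,220,000 L = 104,000 g; ÷ 100.1 = 1039 mol Ca²⁺.
Mass: 1039 × 111 = 115,300 g.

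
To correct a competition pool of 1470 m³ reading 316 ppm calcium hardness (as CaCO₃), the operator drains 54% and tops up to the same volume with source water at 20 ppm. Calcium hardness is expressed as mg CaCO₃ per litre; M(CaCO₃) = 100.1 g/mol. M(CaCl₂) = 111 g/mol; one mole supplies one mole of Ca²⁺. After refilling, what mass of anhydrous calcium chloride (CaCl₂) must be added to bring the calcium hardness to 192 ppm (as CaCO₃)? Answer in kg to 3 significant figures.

Volume: 1470 m³ = 1,470,000 L.
After draining 54% and refilling: 316 × 0.46 + 20 × 0.54 = 156.16 ppm.
Deficit to target: 192 − 156.16 = 35.84 mg/L.
As CaCO₃: 35.84 mg/L × 1,470,000 L = 52,680 g; ÷ 100.1 = 526.3 mol Ca²⁺.
Mass: 526.3 × 111 = 58,420 g.

58.4 kg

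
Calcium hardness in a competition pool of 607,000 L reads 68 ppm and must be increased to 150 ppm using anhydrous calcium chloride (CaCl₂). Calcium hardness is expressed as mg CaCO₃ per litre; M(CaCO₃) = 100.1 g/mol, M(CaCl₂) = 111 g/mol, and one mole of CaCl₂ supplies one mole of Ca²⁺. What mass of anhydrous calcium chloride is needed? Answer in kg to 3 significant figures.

Hardness to add: (150 − 68) = 82 mg/L as CaCO₃ × 607,000 L = 49,770 g as CaCO₃.
Moles of Ca²⁺ (1 mol Ca²⁺ ≡ 1 mol CaCO₃): 49,770 / 100.1 g/mol = 497.2 mol.
Mass of CaCl₂: 497.2 × 111 = 55,190 g.

55.2 kg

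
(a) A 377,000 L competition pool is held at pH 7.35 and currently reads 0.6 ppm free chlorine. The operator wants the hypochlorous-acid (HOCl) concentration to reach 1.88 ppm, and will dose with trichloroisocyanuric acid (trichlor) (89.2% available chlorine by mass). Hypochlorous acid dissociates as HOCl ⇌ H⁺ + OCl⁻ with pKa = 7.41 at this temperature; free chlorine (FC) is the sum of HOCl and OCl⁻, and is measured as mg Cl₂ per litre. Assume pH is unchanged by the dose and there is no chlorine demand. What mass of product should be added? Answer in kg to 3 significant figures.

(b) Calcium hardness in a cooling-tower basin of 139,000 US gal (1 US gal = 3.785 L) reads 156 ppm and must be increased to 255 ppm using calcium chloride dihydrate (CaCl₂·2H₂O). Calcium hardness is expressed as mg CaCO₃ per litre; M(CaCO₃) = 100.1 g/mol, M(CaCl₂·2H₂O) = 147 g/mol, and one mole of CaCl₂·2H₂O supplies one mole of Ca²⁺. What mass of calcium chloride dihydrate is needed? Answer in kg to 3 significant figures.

(a) 1.23 kg; (b) 76.5 kg

(a) [OCl⁻]/[HOCl] = 10^(pH − pKa) = 10^(7.35 − 7.41) = 0.871; fraction as HOCl = 1/(1 + 0.871) = 0.5345.
(a) Free chlorine required for 1.88 ppm HOCl: 1.88 / 0.5345 = 3.517 ppm.
(a) FC to add: 3.517 − 0.6 = 2.917 mg/L as Cl₂.
(a) Cl₂ equivalent: 2.917 mg/L × 377,000 L = 1100 g.
(a) Product at 89.2% available Cl: 1100 / 0.892 = 1233 g.

(b) Volume: 139,000 US gal × 3.785 L/gal = 526,115 L.
(b) Hardness to add: (255 − 156) = 99 mg/L as CaCO₃ × 526,115 L = 52,090 g as CaCO₃.
(b) Moles of Ca²⁺ (1 mol Ca²⁺ ≡ 1 mol CaCO₃): 52,090 / 100.1 g/mol = 520.3 mol.
(b) Mass of CaCl₂·2H₂O: 520.3 × 147 = 76,490 g.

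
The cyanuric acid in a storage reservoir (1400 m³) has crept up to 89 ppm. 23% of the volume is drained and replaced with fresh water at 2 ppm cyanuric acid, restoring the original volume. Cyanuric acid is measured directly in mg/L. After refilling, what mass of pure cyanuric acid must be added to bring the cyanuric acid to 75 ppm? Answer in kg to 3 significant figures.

Volume: 1400 m³ = 1,400,000 L.
After draining 23% and refilling: 89 × 0.77 + 2 × 0.23 = 68.99 ppm.
Deficit to target: 75 − 68.99 = 6.01 mg/L.
Mass: 6.01 mg/L × 1,400,000 L = 8414 g cyanuric acid.

8.41 kg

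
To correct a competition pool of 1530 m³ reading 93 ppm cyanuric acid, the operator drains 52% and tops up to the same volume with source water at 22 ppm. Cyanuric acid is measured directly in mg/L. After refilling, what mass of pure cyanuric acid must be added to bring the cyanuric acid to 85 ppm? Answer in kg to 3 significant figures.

44.2 kg

Volume: 1530 m³ = 1,530,000 L.
After draining 52% and refilling: 93 × 0.48 + 22 × 0.52 = 56.08 ppm.
Deficit to target: 85 − 56.08 = 28.92 mg/L.
Mass: 28.92 mg/L × 1,530,000 L = 44,250 g cyanuric acid.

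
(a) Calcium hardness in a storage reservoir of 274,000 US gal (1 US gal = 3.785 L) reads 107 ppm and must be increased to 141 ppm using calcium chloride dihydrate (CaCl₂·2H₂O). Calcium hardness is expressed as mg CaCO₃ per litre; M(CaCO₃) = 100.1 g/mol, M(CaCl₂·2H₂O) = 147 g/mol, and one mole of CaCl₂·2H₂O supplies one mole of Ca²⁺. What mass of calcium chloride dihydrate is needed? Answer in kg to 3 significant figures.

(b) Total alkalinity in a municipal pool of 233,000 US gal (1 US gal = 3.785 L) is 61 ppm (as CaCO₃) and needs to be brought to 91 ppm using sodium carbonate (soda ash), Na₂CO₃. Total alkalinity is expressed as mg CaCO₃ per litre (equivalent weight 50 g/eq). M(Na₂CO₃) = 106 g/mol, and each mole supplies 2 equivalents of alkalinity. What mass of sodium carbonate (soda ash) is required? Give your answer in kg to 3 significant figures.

(a) Volume: 274,000 US gal × 3.785 L/gal = 1,037,090 L.
(a) Hardness to add: (141 − 107) = 34 mg/L as CaCO₃ × 1,037,090 L = 35,260 g as CaCO₃.
(a) Moles of Ca²⁺ (1 mol Ca²⁺ ≡ 1 mol CaCO₃): 35,260 / 100.1 g/mol = 352.3 mol.
(a) Mass of CaCl₂·2H₂O: 352.3 × 147 = 51,780 g.

(b) Volume: 233,000 US gal × 3.785 L/gal = 881,905 L.
(b) Alkalinity to add: (91 − 61) = 30 mg/L as CaCO₃ × 881,905 L = 26,460 g as CaCO₃.
(b) Equivalents: 26,460 g ÷ 50 g/eq = 529.1 eq.
(b) Each mole of Na₂CO₃ supplies 2 eq, so 529.1 / 2 = 264.6 mol.
(b) Mass: 264.6 mol × 106 g/mol = 28,040 g.

(a) 51.8 kg; (b) 28.0 kg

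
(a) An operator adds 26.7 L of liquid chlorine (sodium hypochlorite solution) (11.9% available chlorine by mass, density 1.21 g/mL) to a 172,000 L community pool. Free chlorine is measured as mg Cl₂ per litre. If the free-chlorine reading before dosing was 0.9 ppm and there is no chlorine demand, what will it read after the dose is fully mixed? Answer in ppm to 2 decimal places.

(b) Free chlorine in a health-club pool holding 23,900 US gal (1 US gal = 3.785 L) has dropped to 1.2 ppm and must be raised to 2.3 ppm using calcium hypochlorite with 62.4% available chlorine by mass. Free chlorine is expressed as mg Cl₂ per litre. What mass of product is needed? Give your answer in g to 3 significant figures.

(a) Mass of solution: 26.7 L × 1000 mL/L × 1.21 g/mL = 32,310 g.
(a) Available chlorine delivered: 32,310 g × 0.119 = 3845 g as Cl₂.
(a) Concentration rise: 3845 g / 172,000 L = 22.35 mg/L = 22.35 ppm.
(a) Final FC: 0.9 + 22.35 = 23.25 ppm.

(b) Volume: 23,900 US gal × 3.785 L/gal = 90,462 L.
(b) Chlorine deficit: 2.3 − 1.2 = 1.1 ppm = 1.1 mg/L as Cl₂.
(b) Cl₂ equivalent needed: 1.1 mg/L × 90,462 L = 99,510 mg = 99.51 g.
(b) Product at 62.4% available chlorine: 99.51 / 0.624 = 159.5 g.

(a) 23.25 ppm; (b) 159 g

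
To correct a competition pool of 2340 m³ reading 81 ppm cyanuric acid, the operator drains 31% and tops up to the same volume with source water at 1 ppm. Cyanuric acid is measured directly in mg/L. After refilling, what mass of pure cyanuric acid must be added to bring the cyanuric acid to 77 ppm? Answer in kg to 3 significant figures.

48.7 kg

Volume: 2340 m³ = 2,340,000 L.
After draining 31% and refilling: 81 × 0.69 + 1 × 0.31 = 56.2 ppm.
Deficit to target: 77 − 56.2 = 20.8 mg/L.
Mass: 20.8 mg/L × 2,340,000 L = 48,670 g cyanuric acid.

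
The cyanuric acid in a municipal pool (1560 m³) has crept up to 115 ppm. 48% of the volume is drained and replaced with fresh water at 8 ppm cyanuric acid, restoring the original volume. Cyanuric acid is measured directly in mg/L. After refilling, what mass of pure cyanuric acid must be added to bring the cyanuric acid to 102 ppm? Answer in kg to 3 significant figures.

59.8 kg

Volume: 1560 m³ = 1,560,000 L.
After draining 48% and refilling: 115 × 0.52 + 8 × 0.48 = 63.64 ppm.
Deficit to target: 102 − 63.64 = 38.36 mg/L.
Mass: 38.36 mg/L × 1,560,000 L = 59,840 g cyanuric acid.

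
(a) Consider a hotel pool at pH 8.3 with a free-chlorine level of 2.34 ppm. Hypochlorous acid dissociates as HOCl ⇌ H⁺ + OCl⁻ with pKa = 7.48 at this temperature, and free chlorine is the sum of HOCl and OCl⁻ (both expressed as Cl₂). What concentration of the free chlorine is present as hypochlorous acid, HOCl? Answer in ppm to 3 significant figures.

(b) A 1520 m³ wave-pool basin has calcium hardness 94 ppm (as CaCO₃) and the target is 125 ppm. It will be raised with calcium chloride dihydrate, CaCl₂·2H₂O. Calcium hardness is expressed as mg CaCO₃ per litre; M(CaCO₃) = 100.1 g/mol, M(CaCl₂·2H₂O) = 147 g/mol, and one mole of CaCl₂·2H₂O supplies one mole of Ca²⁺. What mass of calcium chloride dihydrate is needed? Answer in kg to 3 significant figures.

(a) [OCl⁻]/[HOCl] = 10^(pH − pKa) = 10^(8.3 − 7.48) = 10^0.82 = 6.607.
(a) Fraction as HOCl = 1 / (1 + 6.607) = 0.1315.
(a) HOCl = 0.1315 × 2.34 ppm = 0.3076 ppm.

(b) Volume: 1520 m³ = 1,520,000 L.
(b) Hardness to add: (125 − 94) = 31 mg/L as CaCO₃ × 1,520,000 L = 47,120 g as CaCO₃.
(b) Moles of Ca²⁺ (1 mol Ca²⁺ ≡ 1 mol CaCO₃): 47,120 / 100.1 g/mol = 470.7 mol.
(b) Mass of CaCl₂·2H₂O: 470.7 × 147 = 69,200 g.

(a) 0.308 ppm; (b) 69.2 kg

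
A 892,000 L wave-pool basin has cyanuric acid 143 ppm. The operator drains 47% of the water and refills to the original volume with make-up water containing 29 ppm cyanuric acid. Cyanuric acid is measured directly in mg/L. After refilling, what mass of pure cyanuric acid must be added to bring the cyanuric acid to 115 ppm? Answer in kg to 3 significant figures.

22.8 kg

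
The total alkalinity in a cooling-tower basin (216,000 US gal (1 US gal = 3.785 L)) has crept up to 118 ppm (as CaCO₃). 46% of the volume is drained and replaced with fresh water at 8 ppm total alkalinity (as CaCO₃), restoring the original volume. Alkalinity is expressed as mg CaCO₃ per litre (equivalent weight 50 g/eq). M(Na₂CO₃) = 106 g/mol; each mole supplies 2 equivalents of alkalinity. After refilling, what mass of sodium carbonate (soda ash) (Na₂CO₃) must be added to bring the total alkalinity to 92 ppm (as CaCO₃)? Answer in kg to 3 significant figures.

21.3 kg

Volume: 216,000 US gal × 3.785 L/gal = 817,560 L.
After draining 46% and refilling: 118 × 0.54 + 8 × 0.46 = 67.4 ppm.
Deficit to target: 92 − 67.4 = 24.6 mg/L.
As CaCO₃: 24.6 mg/L × 817,560 L = 20,110 g; ÷ 50 g/eq ÷ 2 = 201.1 mol Na₂CO₃.
Mass: 201.1 × 106 = 21,320 g.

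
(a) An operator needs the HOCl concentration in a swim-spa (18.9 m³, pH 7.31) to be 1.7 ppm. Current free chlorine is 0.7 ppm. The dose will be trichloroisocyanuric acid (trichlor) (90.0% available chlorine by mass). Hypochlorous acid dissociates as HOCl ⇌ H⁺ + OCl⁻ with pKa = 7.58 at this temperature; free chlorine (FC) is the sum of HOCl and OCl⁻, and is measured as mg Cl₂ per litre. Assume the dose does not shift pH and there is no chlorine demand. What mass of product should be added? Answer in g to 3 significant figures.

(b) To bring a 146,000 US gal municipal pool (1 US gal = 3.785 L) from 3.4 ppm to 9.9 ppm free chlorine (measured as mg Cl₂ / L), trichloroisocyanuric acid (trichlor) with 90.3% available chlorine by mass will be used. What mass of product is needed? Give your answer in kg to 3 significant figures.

(a) 40.2 g; (b) 3.98 kg

(a) Volume: 18.9 m³ = 18,900 L.
(a) [OCl⁻]/[HOCl] = 10^(pH − pKa) = 10^(7.31 − 7.58) = 0.537; fraction as HOCl = 1/(1 + 0.537) = 0.6506.
(a) Free chlorine required for 1.7 ppm HOCl: 1.7 / 0.6506 = 2.613 ppm.
(a) FC to add: 2.613 − 0.7 = 1.913 mg/L as Cl₂.
(a) Cl₂ equivalent: 1.913 mg/L × 18,900 L = 36.15 g.
(a) Product at 90.0% available Cl: 36.15 / 0.9 = 40.17 g.

(b) Volume: 146,000 US gal × 3.785 L/gal = 552,610 L.
(b) Chlorine deficit: 9.9 − 3.4 = 6.5 ppm = 6.5 mg/L as Cl₂.
(b) Cl₂ equivalent needed: 6.5 mg/L × 552,610 L = 3,592,000 mg = 3592 g.
(b) Product at 90.3% available chlorine: 3592 / 0.903 = 3978 g.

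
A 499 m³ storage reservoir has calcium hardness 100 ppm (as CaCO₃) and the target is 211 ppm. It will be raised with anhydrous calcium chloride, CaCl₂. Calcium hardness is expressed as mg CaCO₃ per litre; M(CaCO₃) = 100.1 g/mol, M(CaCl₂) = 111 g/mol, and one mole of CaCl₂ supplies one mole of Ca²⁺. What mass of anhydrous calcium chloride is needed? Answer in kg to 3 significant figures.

Volume: 499 m³ = 499,000 L.
Hardness to add: (211 − 100) = 111 mg/L as CaCO₃ × 499,000 L = 55,390 g as CaCO₃.
Moles of Ca²⁺ (1 mol Ca²⁺ ≡ 1 mol CaCO₃): 55,390 / 100.1 g/mol = 553.3 mol.
Mass of CaCl₂: 553.3 × 111 = 61,420 g.

61.4 kg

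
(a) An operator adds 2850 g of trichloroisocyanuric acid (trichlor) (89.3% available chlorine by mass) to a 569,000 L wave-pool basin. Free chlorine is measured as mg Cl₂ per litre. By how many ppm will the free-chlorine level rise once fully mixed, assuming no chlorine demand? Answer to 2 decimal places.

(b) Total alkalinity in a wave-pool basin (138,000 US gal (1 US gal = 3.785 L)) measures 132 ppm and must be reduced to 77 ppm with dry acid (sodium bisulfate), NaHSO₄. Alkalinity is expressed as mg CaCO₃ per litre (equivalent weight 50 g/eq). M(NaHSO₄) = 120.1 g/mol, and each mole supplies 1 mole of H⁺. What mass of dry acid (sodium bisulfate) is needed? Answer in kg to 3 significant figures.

(a) 4.47 ppm; (b) 69.0 kg

(a) Available chlorine delivered: 2850 g × 0.893 = 2545 g as Cl₂.
(a) Concentration rise: 2545 g / 569,000 L = 4.473 mg/L = 4.47 ppm.

(b) Volume: 138,000 US gal × 3.785 L/gal = 522,330 L.
(b) Alkalinity to neutralize: (132 − 77) = 55 mg/L as CaCO₃ × 522,330 L = 28,730 g as CaCO₃.
(b) Equivalents of H⁺ required: 28,730 ÷ 50 g/eq = 574.6 eq = 574.6 mol NaHSO₄.
(b) Mass of NaHSO₄: 574.6 × 120.1 = 69,010 g.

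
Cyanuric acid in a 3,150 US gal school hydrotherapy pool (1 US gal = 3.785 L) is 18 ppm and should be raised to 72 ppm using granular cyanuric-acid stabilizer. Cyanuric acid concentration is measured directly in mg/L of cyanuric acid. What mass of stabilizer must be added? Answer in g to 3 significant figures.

644 g

Volume: 3,150 US gal × 3.785 L/gal = 11,923 L.
CYA to add: (72 − 18) = 54 mg/L × 11,923 L = 643.8 g cyanuric acid.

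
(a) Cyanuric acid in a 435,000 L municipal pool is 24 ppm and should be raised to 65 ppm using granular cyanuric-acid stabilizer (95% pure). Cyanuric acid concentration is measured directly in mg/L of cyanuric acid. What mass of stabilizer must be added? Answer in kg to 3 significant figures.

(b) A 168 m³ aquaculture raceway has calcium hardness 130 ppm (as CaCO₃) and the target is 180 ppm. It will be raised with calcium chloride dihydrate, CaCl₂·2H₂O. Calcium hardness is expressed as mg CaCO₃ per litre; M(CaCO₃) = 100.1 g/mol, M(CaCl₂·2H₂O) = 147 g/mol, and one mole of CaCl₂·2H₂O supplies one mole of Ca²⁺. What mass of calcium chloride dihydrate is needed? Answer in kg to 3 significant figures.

(a) CYA to add: (65 − 24) = 41 mg/L × 435,000 L = 17,840 g cyanuric acid.
(a) At 95% purity: 17,840 / 0.95 = 18,770 g product.

(b) Volume: 168 m³ = 168,000 L.
(b) Hardness to add: (180 − 130) = 50 mg/L as CaCO₃ × 168,000 L = 8400 g as CaCO₃.
(b) Moles of Ca²⁺ (1 mol Ca²⁺ ≡ 1 mol CaCO₃): 8400 / 100.1 g/mol = 83.92 mol.
(b) Mass of CaCl₂·2H₂O: 83.92 × 147 = 12,340 g.

(a) 18.8 kg; (b) 12.3 kg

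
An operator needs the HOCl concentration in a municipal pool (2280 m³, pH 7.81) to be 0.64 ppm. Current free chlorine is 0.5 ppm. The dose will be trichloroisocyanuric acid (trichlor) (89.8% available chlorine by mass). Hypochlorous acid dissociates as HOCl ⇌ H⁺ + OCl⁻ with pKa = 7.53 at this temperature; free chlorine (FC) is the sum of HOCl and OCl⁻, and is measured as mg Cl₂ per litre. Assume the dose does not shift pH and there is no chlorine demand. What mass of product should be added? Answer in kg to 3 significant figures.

3.45 kg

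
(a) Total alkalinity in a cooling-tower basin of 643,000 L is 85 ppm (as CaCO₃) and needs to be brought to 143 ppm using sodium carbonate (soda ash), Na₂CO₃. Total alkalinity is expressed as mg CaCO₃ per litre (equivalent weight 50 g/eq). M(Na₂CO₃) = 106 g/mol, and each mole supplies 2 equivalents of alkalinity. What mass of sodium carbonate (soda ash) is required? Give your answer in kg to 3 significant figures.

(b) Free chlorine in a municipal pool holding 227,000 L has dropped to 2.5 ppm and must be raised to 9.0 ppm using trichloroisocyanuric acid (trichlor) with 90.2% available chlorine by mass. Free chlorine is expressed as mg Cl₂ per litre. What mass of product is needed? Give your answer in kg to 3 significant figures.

(a) Alkalinity to add: (143 − 85) = 58 mg/L as CaCO₃ × 643,000 L = 37,290 g as CaCO₃.
(a) Equivalents: 37,290 g ÷ 50 g/eq = 745.9 eq.
(a) Each mole of Na₂CO₃ supplies 2 eq, so 745.9 / 2 = 372.9 mol.
(a) Mass: 372.9 mol × 106 g/mol = 39,530 g.

(b) Chlorine deficit: 9.0 − 2.5 = 6.5 ppm = 6.5 mg/L as Cl₂.
(b) Cl₂ equivalent needed: 6.5 mg/L × 227,000 L = 1,476,000 mg = 1476 g.
(b) Product at 90.2% available chlorine: 1476 / 0.902 = 1636 g.

(a) 39.5 kg; (b) 1.64 kg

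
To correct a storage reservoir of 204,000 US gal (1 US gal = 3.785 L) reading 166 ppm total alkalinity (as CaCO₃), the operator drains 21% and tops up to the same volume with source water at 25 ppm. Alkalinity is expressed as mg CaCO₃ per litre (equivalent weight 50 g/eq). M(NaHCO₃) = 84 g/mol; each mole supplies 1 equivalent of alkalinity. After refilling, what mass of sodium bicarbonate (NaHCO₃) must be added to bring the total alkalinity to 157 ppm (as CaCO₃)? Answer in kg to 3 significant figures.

26.7 kg

Volume: 204,000 US gal × 3.785 L/gal = 772,140 L.
After draining 21% and refilling: 166 × 0.79 + 25 × 0.21 = 136.39 ppm.
Deficit to target: 157 − 136.39 = 20.61 mg/L.
As CaCO₃: 20.61 mg/L × 772,140 L = 15,910 g; ÷ 50 g/eq ÷ 1 = 318.3 mol NaHCO₃.
Mass: 318.3 × 84 = 26,740 g.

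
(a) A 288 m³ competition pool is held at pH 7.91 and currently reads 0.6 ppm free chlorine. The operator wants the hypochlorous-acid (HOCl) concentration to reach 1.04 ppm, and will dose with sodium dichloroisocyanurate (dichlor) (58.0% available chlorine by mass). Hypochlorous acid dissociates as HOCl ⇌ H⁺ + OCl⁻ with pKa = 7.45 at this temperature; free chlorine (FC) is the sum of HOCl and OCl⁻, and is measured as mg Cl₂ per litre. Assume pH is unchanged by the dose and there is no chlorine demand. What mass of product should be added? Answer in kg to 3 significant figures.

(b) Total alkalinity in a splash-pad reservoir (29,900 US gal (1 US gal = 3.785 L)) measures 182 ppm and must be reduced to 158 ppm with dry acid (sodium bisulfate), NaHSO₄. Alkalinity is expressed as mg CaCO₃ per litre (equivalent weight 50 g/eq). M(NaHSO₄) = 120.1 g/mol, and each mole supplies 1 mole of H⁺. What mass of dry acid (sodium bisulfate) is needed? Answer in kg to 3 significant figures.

(a) 1.71 kg; (b) 6.52 kg

(a) Volume: 288 m³ = 288,000 L.
(a) [OCl⁻]/[HOCl] = 10^(pH − pKa) = 10^(7.91 − 7.45) = 2.884; fraction as HOCl = 1/(1 + 2.884) = 0.2575.
(a) Free chlorine required for 1.04 ppm HOCl: 1.04 / 0.2575 = 4.039 ppm.
(a) FC to add: 4.039 − 0.6 = 3.439 mg/L as Cl₂.
(a) Cl₂ equivalent: 3.439 mg/L × 288,000 L = 990.5 g.
(a) Product at 58.0% available Cl: 990.5 / 0.58 = 1708 g.

(b) Volume: 29,900 US gal × 3.785 L/gal = 113,172 L.
(b) Alkalinity to neutralize: (182 − 158) = 24 mg/L as CaCO₃ × 113,172 L = 2716 g as CaCO₃.
(b) Equivalents of H⁺ required: 2716 ÷ 50 g/eq = 54.32 eq = 54.32 mol NaHSO₄.
(b) Mass of NaHSO₄: 54.32 × 120.1 = 6524 g.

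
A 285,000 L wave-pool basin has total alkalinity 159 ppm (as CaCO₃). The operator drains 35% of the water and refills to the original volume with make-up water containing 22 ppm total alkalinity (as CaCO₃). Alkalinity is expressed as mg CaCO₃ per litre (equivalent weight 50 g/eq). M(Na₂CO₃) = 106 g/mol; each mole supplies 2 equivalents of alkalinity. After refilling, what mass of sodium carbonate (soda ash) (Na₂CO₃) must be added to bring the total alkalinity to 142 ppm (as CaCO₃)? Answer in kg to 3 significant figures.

9.35 kg

After draining 35% and refilling: 159 × 0.65 + 22 × 0.35 = 111.05 ppm.
Deficit to target: 142 − 111.05 = 30.95 mg/L.
As CaCO₃: 30.95 mg/L × 285,000 L = 8821 g; ÷ 50 g/eq ÷ 2 = 88.21 mol Na₂CO₃.
Mass: 88.21 × 106 = 9350 g.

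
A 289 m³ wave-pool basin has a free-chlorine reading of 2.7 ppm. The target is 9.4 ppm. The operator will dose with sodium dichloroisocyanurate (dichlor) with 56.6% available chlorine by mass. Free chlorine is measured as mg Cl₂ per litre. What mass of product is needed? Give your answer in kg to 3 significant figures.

Volume: 289 m³ = 289,000 L.
Chlorine deficit: 9.4 − 2.7 = 6.7 ppm = 6.7 mg/L as Cl₂.
Cl₂ equivalent needed: 6.7 mg/L × 289,000 L = 1,936,000 mg = 1936 g.
Product at 56.6% available chlorine: 1936 / 0.566 = 3421 g.

3.42 kg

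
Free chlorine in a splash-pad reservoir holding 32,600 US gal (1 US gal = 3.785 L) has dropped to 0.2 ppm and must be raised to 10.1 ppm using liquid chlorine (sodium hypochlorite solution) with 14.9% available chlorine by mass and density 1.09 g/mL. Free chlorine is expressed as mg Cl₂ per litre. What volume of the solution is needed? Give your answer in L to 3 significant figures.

Volume: 32,600 US gal × 3.785 L/gal = 123,391 L.
Chlorine deficit: 10.1 − 0.2 = 9.9 ppm = 9.9 mg/L as Cl₂.
Cl₂ equivalent needed: 9.9 mg/L × 123,391 L = 1,222,000 mg = 1222 g.
Product at 14.9% available chlorine: 1222 / 0.149 = 8198 g.
Volume at density 1.09 g/mL: 8198 g ÷ 1.09 g/mL = 7522 mL.

7.52 L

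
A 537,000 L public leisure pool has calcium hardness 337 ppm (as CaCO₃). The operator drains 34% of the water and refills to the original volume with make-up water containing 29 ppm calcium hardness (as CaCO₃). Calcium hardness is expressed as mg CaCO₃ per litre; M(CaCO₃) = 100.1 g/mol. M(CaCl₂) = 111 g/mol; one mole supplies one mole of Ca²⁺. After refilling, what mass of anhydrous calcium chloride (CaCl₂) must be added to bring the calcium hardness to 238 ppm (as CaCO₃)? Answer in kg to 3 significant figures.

3.41 kg

After draining 34% and refilling: 337 × 0.66 + 29 × 0.34 = 232.28 ppm.
Deficit to target: 238 − 232.28 = 5.72 mg/L.
As CaCO₃: 5.72 mg/L × 537,000 L = 3072 g; ÷ 100.1 = 30.69 mol Ca²⁺.
Mass: 30.69 × 111 = 3406 g.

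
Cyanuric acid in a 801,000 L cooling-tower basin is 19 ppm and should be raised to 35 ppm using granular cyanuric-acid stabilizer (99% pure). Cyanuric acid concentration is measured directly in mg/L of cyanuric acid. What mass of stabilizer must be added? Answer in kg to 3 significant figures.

12.9 kg

CYA to add: (35 − 19) = 16 mg/L × 801,000 L = 12,820 g cyanuric acid.
At 99% purity: 12,820 / 0.99 = 12,950 g product.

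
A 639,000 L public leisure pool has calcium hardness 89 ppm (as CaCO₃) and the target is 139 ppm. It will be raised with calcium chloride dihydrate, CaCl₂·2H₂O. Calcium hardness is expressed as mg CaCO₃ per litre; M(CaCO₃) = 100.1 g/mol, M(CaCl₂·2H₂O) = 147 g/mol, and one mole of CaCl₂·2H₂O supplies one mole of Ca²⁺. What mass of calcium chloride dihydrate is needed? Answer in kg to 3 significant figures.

Hardness to add: (139 − 89) = 50 mg/L as CaCO₃ × 639,000 L = 31,950 g as CaCO₃.
Moles of Ca²⁺ (1 mol Ca²⁺ ≡ 1 mol CaCO₃): 31,950 / 100.1 g/mol = 319.2 mol.
Mass of CaCl₂·2H₂O: 319.2 × 147 = 46,920 g.

46.9 kg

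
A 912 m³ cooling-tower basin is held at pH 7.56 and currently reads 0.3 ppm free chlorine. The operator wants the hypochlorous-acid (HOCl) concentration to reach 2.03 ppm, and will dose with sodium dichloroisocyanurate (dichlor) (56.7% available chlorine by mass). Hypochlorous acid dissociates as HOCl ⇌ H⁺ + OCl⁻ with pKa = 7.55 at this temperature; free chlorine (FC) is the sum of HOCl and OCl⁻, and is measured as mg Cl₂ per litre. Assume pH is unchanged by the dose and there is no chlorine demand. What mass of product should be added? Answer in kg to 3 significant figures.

Volume: 912 m³ = 912,000 L.
[OCl⁻]/[HOCl] = 10^(pH − pKa) = 10^(7.56 − 7.55) = 1.023; fraction as HOCl = 1/(1 + 1.023) = 0.4942.
Free chlorine required for 2.03 ppm HOCl: 2.03 / 0.4942 = 4.107 ppm.
FC to add: 4.107 − 0.3 = 3.807 mg/L as Cl₂.
Cl₂ equivalent: 3.807 mg/L × 912,000 L = 3472 g.
Product at 56.7% available Cl: 3472 / 0.567 = 6124 g.

6.12 kg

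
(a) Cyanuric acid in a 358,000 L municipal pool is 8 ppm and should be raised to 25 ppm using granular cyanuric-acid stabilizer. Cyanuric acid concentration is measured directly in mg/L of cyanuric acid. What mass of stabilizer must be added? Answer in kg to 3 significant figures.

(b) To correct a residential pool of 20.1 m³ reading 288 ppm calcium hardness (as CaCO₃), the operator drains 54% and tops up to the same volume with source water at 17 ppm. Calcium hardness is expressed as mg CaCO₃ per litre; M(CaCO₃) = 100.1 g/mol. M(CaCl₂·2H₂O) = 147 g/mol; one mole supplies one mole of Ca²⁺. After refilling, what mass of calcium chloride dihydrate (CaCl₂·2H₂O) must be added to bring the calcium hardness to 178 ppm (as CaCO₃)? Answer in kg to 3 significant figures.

(a) 6.09 kg; (b) 1.07 kg

(a) CYA to add: (25 − 8) = 17 mg/L × 358,000 L = 6086 g cyanuric acid.

(b) Volume: 20.1 m³ = 20,100 L.
(b) After draining 54% and refilling: 288 × 0.46 + 17 × 0.54 = 141.66 ppm.
(b) Deficit to target: 178 − 141.66 = 36.34 mg/L.
(b) As CaCO₃: 36.34 mg/L × 20,100 L = 730.4 g; ÷ 100.1 = 7.297 mol Ca²⁺.
(b) Mass: 7.297 × 147 = 1073 g.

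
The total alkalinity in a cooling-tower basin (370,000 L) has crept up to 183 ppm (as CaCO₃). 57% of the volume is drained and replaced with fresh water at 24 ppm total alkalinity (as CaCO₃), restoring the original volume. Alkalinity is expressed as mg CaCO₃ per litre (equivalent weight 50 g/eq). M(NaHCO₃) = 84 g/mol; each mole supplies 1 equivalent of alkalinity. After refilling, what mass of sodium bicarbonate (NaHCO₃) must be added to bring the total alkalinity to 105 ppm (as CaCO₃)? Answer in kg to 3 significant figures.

7.85 kg

After draining 57% and refilling: 183 × 0.43 + 24 × 0.57 = 92.37 ppm.
Deficit to target: 105 − 92.37 = 12.63 mg/L.
As CaCO₃: 12.63 mg/L × 370,000 L = 4673 g; ÷ 50 g/eq ÷ 1 = 93.46 mol NaHCO₃.
Mass: 93.46 × 84 = 7851 g.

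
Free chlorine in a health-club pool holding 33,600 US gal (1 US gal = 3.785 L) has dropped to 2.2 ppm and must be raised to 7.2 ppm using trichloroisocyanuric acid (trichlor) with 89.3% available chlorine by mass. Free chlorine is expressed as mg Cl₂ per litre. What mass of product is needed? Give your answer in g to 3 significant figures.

712 g

Volume: 33,600 US gal × 3.785 L/gal = 127,176 L.
Chlorine deficit: 7.2 − 2.2 = 5 ppm = 5 mg/L as Cl₂.
Cl₂ equivalent needed: 5 mg/L × 127,176 L = 635,900 mg = 635.9 g.
Product at 89.3% available chlorine: 635.9 / 0.893 = 712.1 g.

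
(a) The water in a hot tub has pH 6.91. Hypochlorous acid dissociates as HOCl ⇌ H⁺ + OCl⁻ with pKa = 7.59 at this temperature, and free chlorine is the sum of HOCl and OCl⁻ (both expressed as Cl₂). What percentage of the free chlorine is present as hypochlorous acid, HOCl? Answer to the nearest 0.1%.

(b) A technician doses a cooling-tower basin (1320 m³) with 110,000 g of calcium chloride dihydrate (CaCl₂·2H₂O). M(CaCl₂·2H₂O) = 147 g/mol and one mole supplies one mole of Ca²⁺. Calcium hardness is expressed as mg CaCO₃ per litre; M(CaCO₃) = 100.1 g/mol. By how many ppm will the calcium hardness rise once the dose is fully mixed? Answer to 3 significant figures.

(a) [OCl⁻]/[HOCl] = 10^(pH − pKa) = 10^(6.91 − 7.59) = 10^-0.68 = 0.2089.
(a) Fraction as HOCl = 1 / (1 + 0.2089) = 0.8272.

(b) Volume: 1320 m³ = 1,320,000 L.
(b) Moles of Ca²⁺: 110,000 g ÷ 147 g/mol = 748.3 mol.
(b) As CaCO₃: 748.3 mol × 100.1 g/mol = 74,900 g.
(b) Rise: 74,900 g / 1,320,000 L × 1000 = 56.75 mg/L.

(a) 82.7%; (b) 56.7 ppm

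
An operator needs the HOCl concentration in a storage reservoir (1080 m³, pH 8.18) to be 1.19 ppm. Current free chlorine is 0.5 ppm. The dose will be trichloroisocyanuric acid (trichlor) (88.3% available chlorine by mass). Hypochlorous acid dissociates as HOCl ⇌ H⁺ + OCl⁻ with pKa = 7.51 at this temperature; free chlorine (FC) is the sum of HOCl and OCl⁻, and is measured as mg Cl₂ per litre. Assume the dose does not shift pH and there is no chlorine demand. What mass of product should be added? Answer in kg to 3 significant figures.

Volume: 1080 m³ = 1,080,000 L.
[OCl⁻]/[HOCl] = 10^(pH − pKa) = 10^(8.18 − 7.51) = 4.677; fraction as HOCl = 1/(1 + 4.677) = 0.1761.
Free chlorine required for 1.19 ppm HOCl: 1.19 / 0.1761 = 6.756 ppm.
FC to add: 6.756 − 0.5 = 6.256 mg/L as Cl₂.
Cl₂ equivalent: 6.256 mg/L × 1,080,000 L = 6757 g.
Product at 88.3% available Cl: 6757 / 0.883 = 7652 g.

7.65 kg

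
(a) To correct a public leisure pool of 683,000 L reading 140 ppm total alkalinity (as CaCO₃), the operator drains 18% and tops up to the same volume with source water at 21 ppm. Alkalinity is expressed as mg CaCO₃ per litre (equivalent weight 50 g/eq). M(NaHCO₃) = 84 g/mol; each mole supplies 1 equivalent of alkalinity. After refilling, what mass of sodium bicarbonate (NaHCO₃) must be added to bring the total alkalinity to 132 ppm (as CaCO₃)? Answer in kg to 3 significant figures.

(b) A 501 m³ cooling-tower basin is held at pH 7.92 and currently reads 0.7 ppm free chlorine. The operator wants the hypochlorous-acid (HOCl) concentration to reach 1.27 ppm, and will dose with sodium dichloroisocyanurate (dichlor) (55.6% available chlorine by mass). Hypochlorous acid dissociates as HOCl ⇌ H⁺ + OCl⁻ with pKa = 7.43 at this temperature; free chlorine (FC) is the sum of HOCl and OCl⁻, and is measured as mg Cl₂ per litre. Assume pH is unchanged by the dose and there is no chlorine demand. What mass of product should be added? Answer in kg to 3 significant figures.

(a) After draining 18% and refilling: 140 × 0.82 + 21 × 0.18 = 118.58 ppm.
(a) Deficit to target: 132 − 118.58 = 13.42 mg/L.
(a) As CaCO₃: 13.42 mg/L × 683,000 L = 9166 g; ÷ 50 g/eq ÷ 1 = 183.3 mol NaHCO₃.
(a) Mass: 183.3 × 84 = 15,400 g.

(b) Volume: 501 m³ = 501,000 L.
(b) [OCl⁻]/[HOCl] = 10^(pH − pKa) = 10^(7.92 − 7.43) = 3.09; fraction as HOCl = 1/(1 + 3.09) = 0.2445.
(b) Free chlorine required for 1.27 ppm HOCl: 1.27 / 0.2445 = 5.195 ppm.
(b) FC to add: 5.195 − 0.7 = 4.495 mg/L as Cl₂.
(b) Cl₂ equivalent: 4.495 mg/L × 501,000 L = 2252 g.
(b) Product at 55.6% available Cl: 2252 / 0.556 = 4050 g.

(a) 15.4 kg; (b) 4.05 kg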